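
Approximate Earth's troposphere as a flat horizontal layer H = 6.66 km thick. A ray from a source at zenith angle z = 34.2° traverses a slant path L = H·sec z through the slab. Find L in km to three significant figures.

sec z = 1/cos 34.2° = 1.2091.
L = 6.66 × 1.2091 = 8.052 km.

8.05 km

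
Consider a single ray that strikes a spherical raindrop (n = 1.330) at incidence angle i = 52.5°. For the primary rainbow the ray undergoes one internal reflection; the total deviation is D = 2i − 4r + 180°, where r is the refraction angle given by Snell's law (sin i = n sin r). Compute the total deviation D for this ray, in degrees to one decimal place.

sin r = sin 52.5° / 1.330 = 0.7934/1.330 = 0.5965; r = 36.62°.
D = 2·52.5° − 4·36.62° + 180° = 105.00° − 146.48° + 180° = 138.52°.

138.5°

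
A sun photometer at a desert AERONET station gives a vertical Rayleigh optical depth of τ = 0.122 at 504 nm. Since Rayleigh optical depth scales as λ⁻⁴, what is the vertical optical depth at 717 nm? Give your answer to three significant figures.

0.0298

τ(717 nm) = τ(504 nm) × (504/717)⁴ = 0.122 × (0.7029)⁴ = 0.122 × 0.2441 = 0.0298.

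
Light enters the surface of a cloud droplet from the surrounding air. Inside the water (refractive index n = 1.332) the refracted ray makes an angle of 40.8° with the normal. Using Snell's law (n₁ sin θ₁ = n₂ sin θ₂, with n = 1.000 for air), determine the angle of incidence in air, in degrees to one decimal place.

Snell: sin θ_i = n · sin θ_r = 1.332 × sin 40.8° = 1.332 × 0.6534 = 0.8704.
θ_i = arcsin(0.8704) = 60.50°.

60.5°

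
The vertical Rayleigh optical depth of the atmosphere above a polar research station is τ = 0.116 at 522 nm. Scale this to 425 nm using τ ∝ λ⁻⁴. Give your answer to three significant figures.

0.264

τ(425 nm) = τ(522 nm) × (522/425)⁴ = 0.116 × (1.2282)⁴ = 0.116 × 2.2758 = 0.2640.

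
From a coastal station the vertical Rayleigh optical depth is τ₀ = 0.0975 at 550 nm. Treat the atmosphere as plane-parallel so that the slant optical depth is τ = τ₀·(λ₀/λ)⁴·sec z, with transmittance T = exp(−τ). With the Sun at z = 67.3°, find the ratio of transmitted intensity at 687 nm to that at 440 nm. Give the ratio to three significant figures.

Airmass: sec 67.3° = 2.5913.
τ(687 nm) = 0.0975 × (550/687)⁴ × 2.5913 = 0.0975 × 0.4108 × 2.5913 = 0.1038.
τ(440 nm) = 0.0975 × (550/440)⁴ × 2.5913 = 0.0975 × 2.4414 × 2.5913 = 0.6168.
T(687)/T(440) = exp(τ_B − τ_A) = exp(0.5130) = 1.6704.

1.67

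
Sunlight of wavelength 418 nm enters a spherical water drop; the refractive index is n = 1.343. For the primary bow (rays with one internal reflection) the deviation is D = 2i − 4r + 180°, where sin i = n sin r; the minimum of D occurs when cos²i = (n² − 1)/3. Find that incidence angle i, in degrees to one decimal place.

58.8°

cos²i = (1.343² − 1)/3 = (1.80365 − 1)/3 = 0.26788.
cos i = 0.51757, so i = 58.830°.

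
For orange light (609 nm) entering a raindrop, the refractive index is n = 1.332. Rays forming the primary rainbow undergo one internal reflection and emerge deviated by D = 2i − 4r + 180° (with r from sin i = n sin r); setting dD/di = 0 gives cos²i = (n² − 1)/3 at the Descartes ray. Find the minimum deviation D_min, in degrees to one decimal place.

137.8°

cos²i = (1.77422 − 1)/3 = 0.25807; i = arccos(0.50801) = 59.469°.
sin r = sin 59.469°/1.332 = 0.64666; r = 40.290°.
D_min = 2·59.469° − 4·40.290° + 180° = 137.776°.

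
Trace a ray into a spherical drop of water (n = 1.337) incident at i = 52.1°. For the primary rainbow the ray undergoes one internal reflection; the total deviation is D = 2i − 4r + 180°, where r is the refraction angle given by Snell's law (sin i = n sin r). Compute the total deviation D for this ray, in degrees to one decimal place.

139.5°

sin r = sin 52.1° / 1.337 = 0.7891/1.337 = 0.5902; r = 36.17°.
D = 2·52.1° − 4·36.17° + 180° = 104.20° − 144.68° + 180° = 139.52°.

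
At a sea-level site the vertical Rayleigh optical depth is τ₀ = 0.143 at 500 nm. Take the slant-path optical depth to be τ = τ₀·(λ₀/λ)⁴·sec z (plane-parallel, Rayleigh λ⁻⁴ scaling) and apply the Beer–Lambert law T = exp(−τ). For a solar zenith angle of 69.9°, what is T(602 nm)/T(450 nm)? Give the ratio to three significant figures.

1.55

Airmass: sec 69.9° = 2.9099.
τ(602 nm) = 0.143 × (500/602)⁴ × 2.9099 = 0.143 × 0.4759 × 2.9099 = 0.1980.
τ(450 nm) = 0.143 × (500/450)⁴ × 2.9099 = 0.143 × 1.5242 × 2.9099 = 0.6342.
T(602)/T(450) = exp(τ_B − τ_A) = exp(0.4362) = 1.5468.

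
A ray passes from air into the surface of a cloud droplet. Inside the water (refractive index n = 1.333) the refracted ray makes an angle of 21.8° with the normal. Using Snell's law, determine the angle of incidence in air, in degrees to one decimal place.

29.7°

Snell: sin θ_i = n · sin θ_r = 1.333 × sin 21.8° = 1.333 × 0.3714 = 0.4950.
θ_i = arcsin(0.4950) = 29.67°.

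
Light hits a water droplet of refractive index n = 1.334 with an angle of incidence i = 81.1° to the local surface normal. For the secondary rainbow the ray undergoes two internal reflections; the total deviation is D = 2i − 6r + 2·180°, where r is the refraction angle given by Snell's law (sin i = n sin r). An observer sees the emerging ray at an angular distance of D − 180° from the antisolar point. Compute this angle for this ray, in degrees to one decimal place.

sin r = sin 81.1° / 1.334 = 0.9880/1.334 = 0.7406; r = 47.78°.
D = 2·81.1° − 6·47.78° + 2·180° = 162.20° − 286.70° + 360° = 235.50°.
Angle from antisolar point = D − 180° = 55.50°.

55.5°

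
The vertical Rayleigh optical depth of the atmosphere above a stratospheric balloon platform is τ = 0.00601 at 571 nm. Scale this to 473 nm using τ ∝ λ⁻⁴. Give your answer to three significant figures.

0.0128

τ(473 nm) = τ(571 nm) × (571/473)⁴ = 0.00601 × (1.2072)⁴ = 0.00601 × 2.1237 = 0.0128.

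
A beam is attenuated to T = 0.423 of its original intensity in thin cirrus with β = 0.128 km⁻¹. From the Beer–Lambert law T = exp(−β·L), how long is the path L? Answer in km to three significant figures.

Beer–Lambert: T = exp(−βL) ⇒ L = −ln(T)/β = −ln(0.423)/0.128 = 0.8604/0.128 = 6.722 km.

6.72 km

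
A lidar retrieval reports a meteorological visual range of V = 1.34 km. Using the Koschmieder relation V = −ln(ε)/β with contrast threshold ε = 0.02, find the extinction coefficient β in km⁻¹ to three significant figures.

β = −ln(0.02) / V = 3.912 / 1.34 = 2.9194 km⁻¹.

2.92 km⁻¹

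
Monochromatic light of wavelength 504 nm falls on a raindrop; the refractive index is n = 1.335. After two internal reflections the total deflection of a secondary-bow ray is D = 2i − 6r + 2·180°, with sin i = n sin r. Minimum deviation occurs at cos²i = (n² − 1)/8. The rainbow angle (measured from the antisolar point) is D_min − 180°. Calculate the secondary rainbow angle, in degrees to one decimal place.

51.4°

cos²i = (1.78222 − 1)/8 = 0.09778; i = arccos(0.31269) = 71.778°.
sin r = sin 71.778°/1.335 = 0.71150; r = 45.357°.
D_min = 2·71.778° − 6·45.357° + 360° = 231.414°.
Rainbow angle = D_min − 180° = 51.414°.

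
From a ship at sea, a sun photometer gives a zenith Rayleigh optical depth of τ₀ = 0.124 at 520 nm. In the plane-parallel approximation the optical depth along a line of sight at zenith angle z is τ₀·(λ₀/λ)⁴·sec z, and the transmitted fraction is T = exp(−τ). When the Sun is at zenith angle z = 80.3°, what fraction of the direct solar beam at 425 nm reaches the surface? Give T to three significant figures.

sec 80.3° = 5.9351.
τ = 0.124 × (520/425)⁴ × 5.9351 = 0.124 × 2.2411 × 5.9351 = 1.6493.
T = exp(−1.6493) = 0.1922.

0.192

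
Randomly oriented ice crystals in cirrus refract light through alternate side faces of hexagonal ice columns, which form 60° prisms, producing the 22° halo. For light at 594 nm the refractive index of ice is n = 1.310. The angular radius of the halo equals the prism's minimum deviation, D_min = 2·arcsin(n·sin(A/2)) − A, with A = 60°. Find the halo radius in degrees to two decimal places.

n·sin(A/2) = 1.310 × sin 30° = 1.310 × 0.5000 = 0.6550.
D_min = 2·arcsin(0.6550) − 60° = 2 × 40.920° − 60° = 21.839°.

21.84°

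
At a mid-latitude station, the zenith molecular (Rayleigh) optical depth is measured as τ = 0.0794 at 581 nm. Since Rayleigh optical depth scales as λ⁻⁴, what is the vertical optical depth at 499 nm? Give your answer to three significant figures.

0.146

τ(499 nm) = τ(581 nm) × (581/499)⁴ = 0.0794 × (1.1643)⁴ = 0.0794 × 1.8378 = 0.1459.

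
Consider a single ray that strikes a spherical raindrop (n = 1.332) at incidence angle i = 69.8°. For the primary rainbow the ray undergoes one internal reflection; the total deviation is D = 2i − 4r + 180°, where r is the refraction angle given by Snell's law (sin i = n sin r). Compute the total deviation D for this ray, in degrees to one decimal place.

sin r = sin 69.8° / 1.332 = 0.9385/1.332 = 0.7046; r = 44.80°.
D = 2·69.8° − 4·44.80° + 180° = 139.60° − 179.18° + 180° = 140.42°.

140.4°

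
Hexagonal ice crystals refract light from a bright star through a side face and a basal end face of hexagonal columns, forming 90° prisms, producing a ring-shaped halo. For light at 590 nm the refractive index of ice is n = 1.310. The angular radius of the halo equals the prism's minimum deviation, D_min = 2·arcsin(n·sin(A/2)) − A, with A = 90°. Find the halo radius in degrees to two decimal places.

45.73°

n·sin(A/2) = 1.310 × sin 45° = 1.310 × 0.7071 = 0.9263.
D_min = 2·arcsin(0.9263) − 90° = 2 × 67.867° − 90° = 45.733°.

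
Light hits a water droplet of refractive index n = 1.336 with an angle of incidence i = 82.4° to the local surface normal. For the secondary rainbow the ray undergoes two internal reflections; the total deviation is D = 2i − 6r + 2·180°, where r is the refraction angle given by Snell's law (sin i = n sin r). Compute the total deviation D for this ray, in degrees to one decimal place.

237.4°

sin r = sin 82.4° / 1.336 = 0.9912/1.336 = 0.7419; r = 47.90°.
D = 2·82.4° − 6·47.90° + 2·180° = 164.80° − 287.38° + 360° = 237.42°.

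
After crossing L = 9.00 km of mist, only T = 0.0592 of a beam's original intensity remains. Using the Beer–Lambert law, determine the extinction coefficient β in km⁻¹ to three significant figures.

Beer–Lambert: T = exp(−βL) ⇒ β = −ln(T)/L = −ln(0.0592)/9.00 = 2.8268/9.00 = 0.3141 km⁻¹.

0.314 km⁻¹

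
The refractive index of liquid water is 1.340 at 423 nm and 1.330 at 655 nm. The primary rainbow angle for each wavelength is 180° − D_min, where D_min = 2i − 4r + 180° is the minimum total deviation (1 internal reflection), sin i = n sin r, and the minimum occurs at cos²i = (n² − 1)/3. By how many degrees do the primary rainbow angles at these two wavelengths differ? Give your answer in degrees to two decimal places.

1.45°

At 423 nm (n = 1.340): cos²i = 0.26520 → i = 59.004°, r = 39.770°, D_min = 138.929°, rainbow angle = 41.071°.
At 655 nm (n = 1.330): cos²i = 0.25630 → i = 59.585°, r = 40.422°, D_min = 137.484°, rainbow angle = 42.516°.
Angular width = |41.071° − 42.516°| = 1.445°.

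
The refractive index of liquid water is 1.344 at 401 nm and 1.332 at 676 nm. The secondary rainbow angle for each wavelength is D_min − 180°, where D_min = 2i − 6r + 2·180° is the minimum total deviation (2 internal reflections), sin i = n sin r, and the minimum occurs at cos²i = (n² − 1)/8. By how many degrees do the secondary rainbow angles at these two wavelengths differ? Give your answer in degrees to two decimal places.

3.10°

At 401 nm (n = 1.344): cos²i = 0.10079 → i = 71.490°, r = 44.874°, D_min = 233.733°, rainbow angle = 53.733°.
At 676 nm (n = 1.332): cos²i = 0.09678 → i = 71.875°, r = 45.520°, D_min = 230.628°, rainbow angle = 50.628°.
Angular width = |53.733° − 50.628°| = 3.104°.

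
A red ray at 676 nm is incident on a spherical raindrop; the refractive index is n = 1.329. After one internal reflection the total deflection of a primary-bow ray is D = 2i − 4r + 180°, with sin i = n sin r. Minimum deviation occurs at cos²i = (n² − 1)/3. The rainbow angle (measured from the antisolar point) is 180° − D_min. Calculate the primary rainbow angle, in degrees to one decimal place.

42.7°

cos²i = (1.76624 − 1)/3 = 0.25541; i = arccos(0.50538) = 59.643°.
sin r = sin 59.643°/1.329 = 0.64928; r = 40.487°.
D_min = 2·59.643° − 4·40.487° + 180° = 137.337°.
Rainbow angle = 180° − D_min = 42.663°.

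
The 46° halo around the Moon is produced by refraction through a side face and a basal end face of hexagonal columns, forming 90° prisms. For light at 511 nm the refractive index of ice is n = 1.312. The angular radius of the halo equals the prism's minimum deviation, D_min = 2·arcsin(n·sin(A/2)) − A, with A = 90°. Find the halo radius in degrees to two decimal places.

46.17°

n·sin(A/2) = 1.312 × sin 45° = 1.312 × 0.7071 = 0.9277.
D_min = 2·arcsin(0.9277) − 90° = 2 × 68.083° − 90° = 46.166°.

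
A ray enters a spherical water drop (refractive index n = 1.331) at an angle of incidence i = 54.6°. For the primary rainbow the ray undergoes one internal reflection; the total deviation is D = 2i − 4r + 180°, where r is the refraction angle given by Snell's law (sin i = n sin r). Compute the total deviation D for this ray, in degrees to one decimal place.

138.1°

sin r = sin 54.6° / 1.331 = 0.8151/1.331 = 0.6124; r = 37.76°.
D = 2·54.6° − 4·37.76° + 180° = 109.20° − 151.06° + 180° = 138.14°.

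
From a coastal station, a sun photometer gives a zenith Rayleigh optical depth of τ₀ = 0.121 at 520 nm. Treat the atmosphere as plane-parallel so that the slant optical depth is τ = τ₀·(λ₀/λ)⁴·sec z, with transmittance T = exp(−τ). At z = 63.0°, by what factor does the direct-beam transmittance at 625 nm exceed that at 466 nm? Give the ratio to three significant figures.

1.33

Airmass: sec 63.0° = 2.2027.
τ(625 nm) = 0.121 × (520/625)⁴ × 2.2027 = 0.121 × 0.4792 × 2.2027 = 0.1277.
τ(466 nm) = 0.121 × (520/466)⁴ × 2.2027 = 0.121 × 1.5505 × 2.2027 = 0.4132.
T(625)/T(466) = exp(τ_B − τ_A) = exp(0.2855) = 1.3305.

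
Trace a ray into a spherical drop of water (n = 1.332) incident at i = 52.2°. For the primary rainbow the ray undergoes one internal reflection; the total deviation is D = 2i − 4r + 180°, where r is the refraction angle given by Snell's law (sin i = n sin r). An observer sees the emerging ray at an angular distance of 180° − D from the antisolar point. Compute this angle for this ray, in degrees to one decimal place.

41.1°

sin r = sin 52.2° / 1.332 = 0.7902/1.332 = 0.5932; r = 36.39°.
D = 2·52.2° − 4·36.39° + 180° = 104.40° − 145.54° + 180° = 138.86°.
Angle from antisolar point = 180° − D = 41.14°.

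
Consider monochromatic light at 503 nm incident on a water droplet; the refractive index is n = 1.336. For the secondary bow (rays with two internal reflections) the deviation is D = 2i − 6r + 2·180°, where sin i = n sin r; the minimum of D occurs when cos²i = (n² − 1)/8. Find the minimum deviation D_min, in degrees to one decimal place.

231.7°

cos²i = (1.78490 − 1)/8 = 0.09811; i = arccos(0.31323) = 71.746°.
sin r = sin 71.746°/1.336 = 0.71084; r = 45.303°.
D_min = 2·71.746° − 6·45.303° + 360° = 231.674°.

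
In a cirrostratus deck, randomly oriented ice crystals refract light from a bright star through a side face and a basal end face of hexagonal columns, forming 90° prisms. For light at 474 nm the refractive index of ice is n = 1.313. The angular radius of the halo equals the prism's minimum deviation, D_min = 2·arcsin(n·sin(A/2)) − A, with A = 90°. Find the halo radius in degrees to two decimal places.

46.38°

n·sin(A/2) = 1.313 × sin 45° = 1.313 × 0.7071 = 0.9284.
D_min = 2·arcsin(0.9284) − 90° = 2 × 68.192° − 90° = 46.383°.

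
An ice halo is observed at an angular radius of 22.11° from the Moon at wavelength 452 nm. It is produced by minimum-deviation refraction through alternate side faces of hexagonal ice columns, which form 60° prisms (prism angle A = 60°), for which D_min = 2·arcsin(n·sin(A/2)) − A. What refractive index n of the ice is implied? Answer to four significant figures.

1.314

Rearranging: n = sin((D_min + A)/2) / sin(A/2).
(D_min + A)/2 = (22.11° + 60°)/2 = 41.055°.
n = sin 41.055° / sin 30° = 0.6568 / 0.5000 = 1.3136.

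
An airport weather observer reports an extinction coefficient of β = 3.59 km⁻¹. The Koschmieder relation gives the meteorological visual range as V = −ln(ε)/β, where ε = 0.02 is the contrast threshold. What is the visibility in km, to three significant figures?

V = −ln(0.02) / 3.59 = 3.912 / 3.59 = 1.0897 km.

1.09 km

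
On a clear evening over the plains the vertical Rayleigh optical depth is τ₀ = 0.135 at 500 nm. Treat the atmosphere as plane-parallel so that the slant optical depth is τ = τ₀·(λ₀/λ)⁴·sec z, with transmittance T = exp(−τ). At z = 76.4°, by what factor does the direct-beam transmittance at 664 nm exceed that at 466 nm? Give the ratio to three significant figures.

1.78

Airmass: sec 76.4° = 4.2527.
τ(664 nm) = 0.135 × (500/664)⁴ × 4.2527 = 0.135 × 0.3215 × 4.2527 = 0.1846.
τ(466 nm) = 0.135 × (500/466)⁴ × 4.2527 = 0.135 × 1.3254 × 4.2527 = 0.7609.
T(664)/T(466) = exp(τ_B − τ_A) = exp(0.5763) = 1.7795.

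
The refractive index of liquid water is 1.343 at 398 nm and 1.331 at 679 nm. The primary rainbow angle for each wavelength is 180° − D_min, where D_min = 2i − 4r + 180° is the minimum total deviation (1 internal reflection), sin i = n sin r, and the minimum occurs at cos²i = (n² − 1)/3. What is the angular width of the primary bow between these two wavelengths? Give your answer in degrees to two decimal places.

1.72°

At 398 nm (n = 1.343): cos²i = 0.26788 → i = 58.830°, r = 39.577°, D_min = 139.354°, rainbow angle = 40.646°.
At 679 nm (n = 1.331): cos²i = 0.25719 → i = 59.527°, r = 40.356°, D_min = 137.630°, rainbow angle = 42.370°.
Angular width = |40.646° − 42.370°| = 1.724°.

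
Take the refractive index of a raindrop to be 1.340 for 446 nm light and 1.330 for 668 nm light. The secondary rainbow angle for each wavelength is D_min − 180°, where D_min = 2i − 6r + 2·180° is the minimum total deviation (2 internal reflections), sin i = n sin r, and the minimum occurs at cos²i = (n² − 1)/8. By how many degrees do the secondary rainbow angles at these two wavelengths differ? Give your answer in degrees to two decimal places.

At 446 nm (n = 1.340): cos²i = 0.09945 → i = 71.618°, r = 45.088°, D_min = 232.709°, rainbow angle = 52.709°.
At 668 nm (n = 1.330): cos²i = 0.09611 → i = 71.940°, r = 45.630°, D_min = 230.101°, rainbow angle = 50.101°.
Angular width = |52.709° − 50.101°| = 2.608°.

2.61°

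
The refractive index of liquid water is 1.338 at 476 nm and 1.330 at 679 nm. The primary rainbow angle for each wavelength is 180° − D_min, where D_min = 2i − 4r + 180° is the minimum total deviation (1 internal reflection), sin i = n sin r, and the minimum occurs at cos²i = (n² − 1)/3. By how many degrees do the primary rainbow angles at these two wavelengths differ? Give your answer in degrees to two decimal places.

1.16°

At 476 nm (n = 1.338): cos²i = 0.26341 → i = 59.120°, r = 39.899°, D_min = 138.643°, rainbow angle = 41.357°.
At 679 nm (n = 1.330): cos²i = 0.25630 → i = 59.585°, r = 40.422°, D_min = 137.484°, rainbow angle = 42.516°.
Angular width = |41.357° − 42.516°| = 1.160°.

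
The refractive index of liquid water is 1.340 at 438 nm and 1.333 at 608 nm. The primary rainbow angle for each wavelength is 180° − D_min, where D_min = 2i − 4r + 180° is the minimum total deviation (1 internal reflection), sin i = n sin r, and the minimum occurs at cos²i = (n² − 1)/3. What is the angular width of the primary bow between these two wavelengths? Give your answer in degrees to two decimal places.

1.01°

At 438 nm (n = 1.340): cos²i = 0.26520 → i = 59.004°, r = 39.770°, D_min = 138.929°, rainbow angle = 41.071°.
At 608 nm (n = 1.333): cos²i = 0.25896 → i = 59.410°, r = 40.225°, D_min = 137.922°, rainbow angle = 42.078°.
Angular width = |41.071° − 42.078°| = 1.007°.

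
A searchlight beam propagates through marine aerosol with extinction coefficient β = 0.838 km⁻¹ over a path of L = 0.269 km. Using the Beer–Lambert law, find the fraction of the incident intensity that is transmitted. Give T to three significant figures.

0.798

τ = β·L = 0.838 × 0.269 = 0.2254.
T = exp(−0.2254) = 0.7982.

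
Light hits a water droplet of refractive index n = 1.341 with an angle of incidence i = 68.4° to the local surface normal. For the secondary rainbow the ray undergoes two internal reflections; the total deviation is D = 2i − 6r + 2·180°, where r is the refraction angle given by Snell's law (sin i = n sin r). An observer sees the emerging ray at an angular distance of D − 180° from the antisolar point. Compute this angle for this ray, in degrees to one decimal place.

sin r = sin 68.4° / 1.341 = 0.9298/1.341 = 0.6933; r = 43.90°.
D = 2·68.4° − 6·43.90° + 2·180° = 136.80° − 263.37° + 360° = 233.43°.
Angle from antisolar point = D − 180° = 53.43°.

53.4°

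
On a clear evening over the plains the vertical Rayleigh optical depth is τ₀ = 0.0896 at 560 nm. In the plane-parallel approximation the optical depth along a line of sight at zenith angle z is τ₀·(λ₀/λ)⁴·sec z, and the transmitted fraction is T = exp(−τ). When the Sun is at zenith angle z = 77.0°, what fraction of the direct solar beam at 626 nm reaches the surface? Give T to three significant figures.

sec 77.0° = 4.4454.
τ = 0.0896 × (560/626)⁴ × 4.4454 = 0.0896 × 0.6404 × 4.4454 = 0.2551.
T = exp(−0.2551) = 0.7749.

0.775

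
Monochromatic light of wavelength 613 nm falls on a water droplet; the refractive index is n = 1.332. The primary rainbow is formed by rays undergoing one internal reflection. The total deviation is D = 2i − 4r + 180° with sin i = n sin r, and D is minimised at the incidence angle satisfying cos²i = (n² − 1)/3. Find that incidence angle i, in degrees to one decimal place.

cos²i = (1.332² − 1)/3 = (1.77422 − 1)/3 = 0.25807.
cos i = 0.50801, so i = 59.469°.

59.5°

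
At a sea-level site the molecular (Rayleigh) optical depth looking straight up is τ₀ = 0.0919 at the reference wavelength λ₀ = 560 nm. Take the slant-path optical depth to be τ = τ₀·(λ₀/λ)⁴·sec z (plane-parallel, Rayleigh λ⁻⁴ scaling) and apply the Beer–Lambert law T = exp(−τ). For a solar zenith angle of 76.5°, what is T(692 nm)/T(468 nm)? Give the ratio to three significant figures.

Airmass: sec 76.5° = 4.2837.
τ(692 nm) = 0.0919 × (560/692)⁴ × 4.2837 = 0.0919 × 0.4289 × 4.2837 = 0.1688.
τ(468 nm) = 0.0919 × (560/468)⁴ × 4.2837 = 0.0919 × 2.0501 × 4.2837 = 0.8070.
T(692)/T(468) = exp(τ_B − τ_A) = exp(0.6382) = 1.8931.

1.89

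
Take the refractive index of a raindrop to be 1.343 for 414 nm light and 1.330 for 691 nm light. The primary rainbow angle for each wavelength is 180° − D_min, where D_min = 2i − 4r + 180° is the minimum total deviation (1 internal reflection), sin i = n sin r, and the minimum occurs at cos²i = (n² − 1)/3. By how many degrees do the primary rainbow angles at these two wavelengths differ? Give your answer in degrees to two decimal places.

At 414 nm (n = 1.343): cos²i = 0.26788 → i = 58.830°, r = 39.577°, D_min = 139.354°, rainbow angle = 40.646°.
At 691 nm (n = 1.330): cos²i = 0.25630 → i = 59.585°, r = 40.422°, D_min = 137.484°, rainbow angle = 42.516°.
Angular width = |40.646° − 42.516°| = 1.871°.

1.87°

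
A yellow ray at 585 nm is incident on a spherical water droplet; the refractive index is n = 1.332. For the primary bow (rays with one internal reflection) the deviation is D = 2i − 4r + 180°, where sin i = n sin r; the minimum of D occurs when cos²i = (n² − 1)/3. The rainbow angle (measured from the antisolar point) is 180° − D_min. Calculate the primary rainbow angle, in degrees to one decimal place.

42.2°

cos²i = (1.77422 − 1)/3 = 0.25807; i = arccos(0.50801) = 59.469°.
sin r = sin 59.469°/1.332 = 0.64666; r = 40.290°.
D_min = 2·59.469° − 4·40.290° + 180° = 137.776°.
Rainbow angle = 180° − D_min = 42.224°.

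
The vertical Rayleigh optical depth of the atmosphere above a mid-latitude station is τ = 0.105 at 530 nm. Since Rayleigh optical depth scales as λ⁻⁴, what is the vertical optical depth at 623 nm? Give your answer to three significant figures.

0.0550

τ(623 nm) = τ(530 nm) × (530/623)⁴ = 0.105 × (0.8507)⁴ = 0.105 × 0.5238 = 0.0550.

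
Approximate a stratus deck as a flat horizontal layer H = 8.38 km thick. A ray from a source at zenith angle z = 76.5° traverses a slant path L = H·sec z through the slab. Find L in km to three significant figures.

35.9 km

sec z = 1/cos 76.5° = 4.2837.
L = 8.38 × 4.2837 = 35.897 km.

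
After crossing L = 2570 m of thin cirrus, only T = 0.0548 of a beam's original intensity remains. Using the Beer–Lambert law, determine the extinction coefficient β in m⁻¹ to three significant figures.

Beer–Lambert: T = exp(−βL) ⇒ β = −ln(T)/L = −ln(0.0548)/2570 = 2.9041/2570 = 0.00113 m⁻¹.

0.00113 m⁻¹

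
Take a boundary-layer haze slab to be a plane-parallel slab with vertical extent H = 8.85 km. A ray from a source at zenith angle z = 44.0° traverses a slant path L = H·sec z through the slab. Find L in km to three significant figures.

sec z = 1/cos 44.0° = 1.3902.
L = 8.85 × 1.3902 = 12.303 km.

12.3 km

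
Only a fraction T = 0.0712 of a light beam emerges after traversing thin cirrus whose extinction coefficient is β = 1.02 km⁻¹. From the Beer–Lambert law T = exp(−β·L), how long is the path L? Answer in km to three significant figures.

Beer–Lambert: T = exp(−βL) ⇒ L = −ln(T)/β = −ln(0.0712)/1.02 = 2.6423/1.02 = 2.59 km.

2.59 km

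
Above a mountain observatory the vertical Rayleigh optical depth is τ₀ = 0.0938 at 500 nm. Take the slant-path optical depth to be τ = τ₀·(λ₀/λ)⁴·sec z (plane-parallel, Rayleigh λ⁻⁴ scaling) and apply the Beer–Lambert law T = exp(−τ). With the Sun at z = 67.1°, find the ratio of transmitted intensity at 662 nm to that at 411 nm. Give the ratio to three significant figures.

Airmass: sec 67.1° = 2.5699.
τ(662 nm) = 0.0938 × (500/662)⁴ × 2.5699 = 0.0938 × 0.3254 × 2.5699 = 0.0784.
τ(411 nm) = 0.0938 × (500/411)⁴ × 2.5699 = 0.0938 × 2.1903 × 2.5699 = 0.5280.
T(662)/T(411) = exp(τ_B − τ_A) = exp(0.4495) = 1.5676.

1.57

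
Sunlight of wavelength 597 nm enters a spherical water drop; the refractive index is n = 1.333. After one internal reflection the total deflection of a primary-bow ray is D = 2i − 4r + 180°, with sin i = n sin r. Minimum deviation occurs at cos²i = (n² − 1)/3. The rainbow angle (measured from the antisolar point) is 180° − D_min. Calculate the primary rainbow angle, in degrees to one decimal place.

42.1°

cos²i = (1.77689 − 1)/3 = 0.25896; i = arccos(0.50888) = 59.410°.
sin r = sin 59.410°/1.333 = 0.64579; r = 40.225°.
D_min = 2·59.410° − 4·40.225° + 180° = 137.922°.
Rainbow angle = 180° − D_min = 42.078°.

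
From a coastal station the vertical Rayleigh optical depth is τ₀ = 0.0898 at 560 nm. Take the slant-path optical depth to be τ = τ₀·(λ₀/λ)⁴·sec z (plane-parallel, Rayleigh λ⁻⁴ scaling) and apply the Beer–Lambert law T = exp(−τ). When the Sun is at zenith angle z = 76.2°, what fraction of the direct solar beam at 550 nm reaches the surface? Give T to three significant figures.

0.667

sec 76.2° = 4.1923.
τ = 0.0898 × (560/550)⁴ × 4.1923 = 0.0898 × 1.0747 × 4.1923 = 0.4046.
T = exp(−0.4046) = 0.6672.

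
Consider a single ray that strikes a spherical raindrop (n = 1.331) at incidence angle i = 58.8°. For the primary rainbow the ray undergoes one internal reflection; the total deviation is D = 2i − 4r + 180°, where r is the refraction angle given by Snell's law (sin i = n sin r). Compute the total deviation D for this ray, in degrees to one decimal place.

sin r = sin 58.8° / 1.331 = 0.8554/1.331 = 0.6426; r = 39.99°.
D = 2·58.8° − 4·39.99° + 180° = 117.60° − 159.96° + 180° = 137.64°.

137.6°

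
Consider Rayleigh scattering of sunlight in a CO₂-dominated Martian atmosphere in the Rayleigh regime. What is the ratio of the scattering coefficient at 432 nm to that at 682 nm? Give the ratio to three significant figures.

6.21

Rayleigh scattering ∝ λ⁻⁴, so the ratio of coefficients is the inverse fourth power of the wavelength ratio.
σ(432)/σ(682) = (682/432)⁴ = (1.5787)⁴ = 6.212.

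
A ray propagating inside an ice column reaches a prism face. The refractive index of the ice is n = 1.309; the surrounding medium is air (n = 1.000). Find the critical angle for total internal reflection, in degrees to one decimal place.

49.8°

sin θ_c = n_air / n = 1.000 / 1.309 = 0.7639.
θ_c = arcsin(0.7639) = 49.81°.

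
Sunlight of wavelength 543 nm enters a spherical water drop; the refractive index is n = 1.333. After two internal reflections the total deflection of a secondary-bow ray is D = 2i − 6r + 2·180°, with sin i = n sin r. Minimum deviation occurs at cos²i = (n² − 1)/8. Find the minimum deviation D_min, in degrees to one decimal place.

cos²i = (1.77689 − 1)/8 = 0.09711; i = arccos(0.31163) = 71.843°.
sin r = sin 71.843°/1.333 = 0.71283; r = 45.466°.
D_min = 2·71.843° − 6·45.466° + 360° = 230.891°.

230.9°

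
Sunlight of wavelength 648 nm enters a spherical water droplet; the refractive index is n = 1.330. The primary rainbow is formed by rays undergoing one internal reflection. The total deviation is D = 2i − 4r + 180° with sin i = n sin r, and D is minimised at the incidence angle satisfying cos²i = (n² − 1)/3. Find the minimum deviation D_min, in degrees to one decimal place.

cos²i = (1.76890 − 1)/3 = 0.25630; i = arccos(0.50626) = 59.585°.
sin r = sin 59.585°/1.330 = 0.64841; r = 40.422°.
D_min = 2·59.585° − 4·40.422° + 180° = 137.484°.

137.5°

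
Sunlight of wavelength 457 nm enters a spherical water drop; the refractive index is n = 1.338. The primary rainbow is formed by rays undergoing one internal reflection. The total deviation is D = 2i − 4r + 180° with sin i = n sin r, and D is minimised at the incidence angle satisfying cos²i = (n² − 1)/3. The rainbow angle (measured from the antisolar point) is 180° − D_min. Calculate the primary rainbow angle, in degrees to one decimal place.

cos²i = (1.79024 − 1)/3 = 0.26341; i = arccos(0.51324) = 59.120°.
sin r = sin 59.120°/1.338 = 0.64144; r = 39.899°.
D_min = 2·59.120° − 4·39.899° + 180° = 138.643°.
Rainbow angle = 180° − D_min = 41.357°.

41.4°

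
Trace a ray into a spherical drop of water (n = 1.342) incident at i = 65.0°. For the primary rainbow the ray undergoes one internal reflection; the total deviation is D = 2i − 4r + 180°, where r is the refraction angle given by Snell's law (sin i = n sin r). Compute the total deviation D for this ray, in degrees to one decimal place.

sin r = sin 65.0° / 1.342 = 0.9063/1.342 = 0.6753; r = 42.48°.
D = 2·65.0° − 4·42.48° + 180° = 130.00° − 169.92° + 180° = 140.08°.

140.1°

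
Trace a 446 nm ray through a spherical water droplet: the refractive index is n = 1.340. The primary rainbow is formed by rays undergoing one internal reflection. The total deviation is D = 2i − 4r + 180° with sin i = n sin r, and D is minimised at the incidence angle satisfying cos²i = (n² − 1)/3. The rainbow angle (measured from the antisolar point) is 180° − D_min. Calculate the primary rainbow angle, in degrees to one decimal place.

cos²i = (1.79560 − 1)/3 = 0.26520; i = arccos(0.51498) = 59.004°.
sin r = sin 59.004°/1.340 = 0.63971; r = 39.770°.
D_min = 2·59.004° − 4·39.770° + 180° = 138.929°.
Rainbow angle = 180° − D_min = 41.071°.

41.1°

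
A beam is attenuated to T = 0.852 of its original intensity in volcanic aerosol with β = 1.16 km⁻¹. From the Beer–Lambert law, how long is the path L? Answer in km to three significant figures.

0.138 km

Beer–Lambert: T = exp(−βL) ⇒ L = −ln(T)/β = −ln(0.852)/1.16 = 0.1602/1.16 = 0.1381 km.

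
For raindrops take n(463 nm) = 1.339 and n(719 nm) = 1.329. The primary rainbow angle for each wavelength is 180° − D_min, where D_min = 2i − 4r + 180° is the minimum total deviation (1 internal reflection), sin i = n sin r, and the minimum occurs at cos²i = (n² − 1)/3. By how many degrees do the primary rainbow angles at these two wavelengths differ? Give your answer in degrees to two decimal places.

At 463 nm (n = 1.339): cos²i = 0.26431 → i = 59.062°, r = 39.834°, D_min = 138.786°, rainbow angle = 41.214°.
At 719 nm (n = 1.329): cos²i = 0.25541 → i = 59.643°, r = 40.487°, D_min = 137.337°, rainbow angle = 42.663°.
Angular width = |41.214° − 42.663°| = 1.450°.

1.45°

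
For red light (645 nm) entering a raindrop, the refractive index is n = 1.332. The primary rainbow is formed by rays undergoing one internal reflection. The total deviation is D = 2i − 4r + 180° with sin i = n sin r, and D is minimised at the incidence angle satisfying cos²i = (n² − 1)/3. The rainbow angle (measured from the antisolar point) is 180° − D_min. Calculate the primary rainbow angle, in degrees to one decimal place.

cos²i = (1.77422 − 1)/3 = 0.25807; i = arccos(0.50801) = 59.469°.
sin r = sin 59.469°/1.332 = 0.64666; r = 40.290°.
D_min = 2·59.469° − 4·40.290° + 180° = 137.776°.
Rainbow angle = 180° − D_min = 42.224°.

42.2°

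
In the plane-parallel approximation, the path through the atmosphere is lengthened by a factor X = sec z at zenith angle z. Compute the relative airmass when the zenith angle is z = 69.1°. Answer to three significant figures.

2.80

X = sec z = 1/cos 69.1° = 1/0.3567 = 2.8032.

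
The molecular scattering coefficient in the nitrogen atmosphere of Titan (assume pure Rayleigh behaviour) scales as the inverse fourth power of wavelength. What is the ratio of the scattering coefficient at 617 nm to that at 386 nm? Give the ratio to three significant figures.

Rayleigh scattering ∝ λ⁻⁴, so the ratio of coefficients is the inverse fourth power of the wavelength ratio.
σ(617)/σ(386) = (386/617)⁴ = (0.6256)⁴ = 0.1532.

0.153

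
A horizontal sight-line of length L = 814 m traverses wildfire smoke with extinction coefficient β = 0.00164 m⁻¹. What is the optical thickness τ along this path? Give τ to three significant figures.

τ = β·L = 0.00164 × 814 = 1.3350.

1.33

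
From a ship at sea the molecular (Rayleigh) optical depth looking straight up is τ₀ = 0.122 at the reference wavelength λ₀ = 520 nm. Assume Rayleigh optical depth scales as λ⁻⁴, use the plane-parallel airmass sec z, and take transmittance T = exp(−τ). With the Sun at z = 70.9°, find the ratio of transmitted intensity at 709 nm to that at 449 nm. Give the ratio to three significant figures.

1.76

Airmass: sec 70.9° = 3.0561.
τ(709 nm) = 0.122 × (520/709)⁴ × 3.0561 = 0.122 × 0.2894 × 3.0561 = 0.1079.
τ(449 nm) = 0.122 × (520/449)⁴ × 3.0561 = 0.122 × 1.7990 × 3.0561 = 0.6707.
T(709)/T(449) = exp(τ_B − τ_A) = exp(0.5629) = 1.7557.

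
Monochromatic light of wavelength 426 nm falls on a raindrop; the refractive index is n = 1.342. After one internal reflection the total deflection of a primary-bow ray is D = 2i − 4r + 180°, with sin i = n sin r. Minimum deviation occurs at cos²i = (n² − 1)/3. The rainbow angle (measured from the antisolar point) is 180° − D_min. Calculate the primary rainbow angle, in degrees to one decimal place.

40.8°

cos²i = (1.80096 − 1)/3 = 0.26699; i = arccos(0.51671) = 58.888°.
sin r = sin 58.888°/1.342 = 0.63797; r = 39.641°.
D_min = 2·58.888° − 4·39.641° + 180° = 139.213°.
Rainbow angle = 180° − D_min = 40.787°.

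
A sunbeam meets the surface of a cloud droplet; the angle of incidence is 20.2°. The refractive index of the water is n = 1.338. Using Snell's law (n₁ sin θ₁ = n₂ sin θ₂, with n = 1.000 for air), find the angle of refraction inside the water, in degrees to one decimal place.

Snell: sin θ_r = sin θ_i / n = sin 20.2° / 1.338 = 0.3453 / 1.338 = 0.2581.
θ_r = arcsin(0.2581) = 14.96°.

15.0°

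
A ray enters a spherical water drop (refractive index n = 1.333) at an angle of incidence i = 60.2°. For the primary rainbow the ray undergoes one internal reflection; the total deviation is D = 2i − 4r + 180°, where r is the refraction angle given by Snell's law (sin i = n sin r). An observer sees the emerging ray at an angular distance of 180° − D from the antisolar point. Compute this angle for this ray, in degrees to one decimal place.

sin r = sin 60.2° / 1.333 = 0.8678/1.333 = 0.6510; r = 40.62°.
D = 2·60.2° − 4·40.62° + 180° = 120.40° − 162.46° + 180° = 137.94°.
Angle from antisolar point = 180° − D = 42.06°.

42.1°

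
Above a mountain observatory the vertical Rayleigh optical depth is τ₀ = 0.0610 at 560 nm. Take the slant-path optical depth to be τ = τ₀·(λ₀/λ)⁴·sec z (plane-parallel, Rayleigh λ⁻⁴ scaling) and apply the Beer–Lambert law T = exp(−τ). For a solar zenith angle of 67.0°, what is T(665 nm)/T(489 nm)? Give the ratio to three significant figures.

1.21

Airmass: sec 67.0° = 2.5593.
τ(665 nm) = 0.0610 × (560/665)⁴ × 2.5593 = 0.0610 × 0.5029 × 2.5593 = 0.0785.
τ(489 nm) = 0.0610 × (560/489)⁴ × 2.5593 = 0.0610 × 1.7200 × 2.5593 = 0.2685.
T(665)/T(489) = exp(τ_B − τ_A) = exp(0.1900) = 1.2093.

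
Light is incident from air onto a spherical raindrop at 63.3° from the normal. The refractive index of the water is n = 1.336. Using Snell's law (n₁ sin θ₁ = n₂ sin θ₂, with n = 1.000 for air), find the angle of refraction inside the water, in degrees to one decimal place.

42.0°

Snell: sin θ_r = sin θ_i / n = sin 63.3° / 1.336 = 0.8934 / 1.336 = 0.6687.
θ_r = arcsin(0.6687) = 41.97°.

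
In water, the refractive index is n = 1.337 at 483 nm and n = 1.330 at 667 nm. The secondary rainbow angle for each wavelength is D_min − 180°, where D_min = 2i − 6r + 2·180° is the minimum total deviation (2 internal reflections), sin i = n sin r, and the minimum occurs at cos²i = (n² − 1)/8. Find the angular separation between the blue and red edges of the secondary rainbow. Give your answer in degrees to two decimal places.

1.83°

At 483 nm (n = 1.337): cos²i = 0.09845 → i = 71.714°, r = 45.249°, D_min = 231.934°, rainbow angle = 51.934°.
At 667 nm (n = 1.330): cos²i = 0.09611 → i = 71.940°, r = 45.630°, D_min = 230.101°, rainbow angle = 50.101°.
Angular width = |51.934° − 50.101°| = 1.832°.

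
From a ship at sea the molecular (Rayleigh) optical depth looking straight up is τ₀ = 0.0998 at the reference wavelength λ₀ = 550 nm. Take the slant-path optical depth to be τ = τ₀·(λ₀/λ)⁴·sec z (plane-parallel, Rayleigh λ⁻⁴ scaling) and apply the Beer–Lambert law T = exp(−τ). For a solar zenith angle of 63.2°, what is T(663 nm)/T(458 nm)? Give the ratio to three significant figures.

1.43

Airmass: sec 63.2° = 2.2179.
τ(663 nm) = 0.0998 × (550/663)⁴ × 2.2179 = 0.0998 × 0.4736 × 2.2179 = 0.1048.
τ(458 nm) = 0.0998 × (550/458)⁴ × 2.2179 = 0.0998 × 2.0796 × 2.2179 = 0.4603.
T(663)/T(458) = exp(τ_B − τ_A) = exp(0.3555) = 1.4269.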